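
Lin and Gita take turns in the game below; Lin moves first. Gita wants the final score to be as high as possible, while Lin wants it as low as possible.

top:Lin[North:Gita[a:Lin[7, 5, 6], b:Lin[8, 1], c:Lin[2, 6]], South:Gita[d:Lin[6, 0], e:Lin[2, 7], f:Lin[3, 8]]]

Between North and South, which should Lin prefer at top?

South

a (Lin): min(7, 5, 6) = 5
b (Lin): min(8, 1) = 1
c (Lin): min(2, 6) = 2
North (Gita): max(5, 1, 2) = 5
d (Lin): min(6, 0) = 0
e (Lin): min(2, 7) = 2
f (Lin): min(3, 8) = 3
South (Gita): max(0, 2, 3) = 3
Lin prefers the lower value; North=5, South=3. South is better since 3 < 5.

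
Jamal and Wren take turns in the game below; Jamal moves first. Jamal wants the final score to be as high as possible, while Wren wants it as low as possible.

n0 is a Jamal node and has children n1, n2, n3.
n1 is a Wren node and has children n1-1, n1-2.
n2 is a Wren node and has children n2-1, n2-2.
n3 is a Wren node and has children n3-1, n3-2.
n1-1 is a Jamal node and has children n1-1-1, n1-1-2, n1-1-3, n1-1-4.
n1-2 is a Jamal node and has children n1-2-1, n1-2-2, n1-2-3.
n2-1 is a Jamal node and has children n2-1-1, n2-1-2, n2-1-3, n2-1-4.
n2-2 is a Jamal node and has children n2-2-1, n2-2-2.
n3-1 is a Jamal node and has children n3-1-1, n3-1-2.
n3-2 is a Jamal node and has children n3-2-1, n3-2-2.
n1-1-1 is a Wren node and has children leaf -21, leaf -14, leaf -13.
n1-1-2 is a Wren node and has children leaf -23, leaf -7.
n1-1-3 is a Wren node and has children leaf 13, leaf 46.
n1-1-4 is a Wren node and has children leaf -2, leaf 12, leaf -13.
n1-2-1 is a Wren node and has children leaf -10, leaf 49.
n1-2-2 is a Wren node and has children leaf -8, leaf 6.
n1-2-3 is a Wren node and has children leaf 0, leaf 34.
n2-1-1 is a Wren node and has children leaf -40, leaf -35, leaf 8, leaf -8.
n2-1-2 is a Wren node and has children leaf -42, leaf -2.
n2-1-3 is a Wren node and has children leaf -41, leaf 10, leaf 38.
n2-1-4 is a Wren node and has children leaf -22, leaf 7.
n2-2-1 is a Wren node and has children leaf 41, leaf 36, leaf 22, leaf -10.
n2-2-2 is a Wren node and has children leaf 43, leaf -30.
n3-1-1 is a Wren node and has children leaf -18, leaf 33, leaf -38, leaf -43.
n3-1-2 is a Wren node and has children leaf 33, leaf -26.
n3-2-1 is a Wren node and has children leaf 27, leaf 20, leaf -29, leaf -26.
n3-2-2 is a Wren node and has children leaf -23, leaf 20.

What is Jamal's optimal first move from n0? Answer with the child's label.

n1

n1-1-1 (Wren): min(-21, -14, -13) = -21
n1-1-2 (Wren): min(-23, -7) = -23
n1-1-3 (Wren): min(13, 46) = 13
n1-1-4 (Wren): min(-2, 12, -13) = -13
n1-1 (Jamal): max(-21, -23, 13, -13) = 13
n1-2-1 (Wren): min(-10, 49) = -10
n1-2-2 (Wren): min(-8, 6) = -8
n1-2-3 (Wren): min(0, 34) = 0
n1-2 (Jamal): max(-10, -8, 0) = 0
n1 (Wren): min(13, 0) = 0
n2-1-1 (Wren): min(-40, -35, 8, -8) = -40
n2-1-2 (Wren): min(-42, -2) = -42
n2-1-3 (Wren): min(-41, 10, 38) = -41
n2-1-4 (Wren): min(-22, 7) = -22
n2-1 (Jamal): max(-40, -42, -41, -22) = -22
n2-2-1 (Wren): min(41, 36, 22, -10) = -10
n2-2-2 (Wren): min(43, -30) = -30
n2-2 (Jamal): max(-10, -30) = -10
n2 (Wren): min(-22, -10) = -22
n3-1-1 (Wren): min(-18, 33, -38, -43) = -43
n3-1-2 (Wren): min(33, -26) = -26
n3-1 (Jamal): max(-43, -26) = -26
n3-2-1 (Wren): min(27, 20, -29, -26) = -29
n3-2-2 (Wren): min(-23, 20) = -23
n3-2 (Jamal): max(-29, -23) = -23
n3 (Wren): min(-26, -23) = -26
n0 (Jamal): max(0, -22, -26) = 0
Jamal at n0 wants the highest of {n1=0, n2=-22, n3=-26}, so chooses n1.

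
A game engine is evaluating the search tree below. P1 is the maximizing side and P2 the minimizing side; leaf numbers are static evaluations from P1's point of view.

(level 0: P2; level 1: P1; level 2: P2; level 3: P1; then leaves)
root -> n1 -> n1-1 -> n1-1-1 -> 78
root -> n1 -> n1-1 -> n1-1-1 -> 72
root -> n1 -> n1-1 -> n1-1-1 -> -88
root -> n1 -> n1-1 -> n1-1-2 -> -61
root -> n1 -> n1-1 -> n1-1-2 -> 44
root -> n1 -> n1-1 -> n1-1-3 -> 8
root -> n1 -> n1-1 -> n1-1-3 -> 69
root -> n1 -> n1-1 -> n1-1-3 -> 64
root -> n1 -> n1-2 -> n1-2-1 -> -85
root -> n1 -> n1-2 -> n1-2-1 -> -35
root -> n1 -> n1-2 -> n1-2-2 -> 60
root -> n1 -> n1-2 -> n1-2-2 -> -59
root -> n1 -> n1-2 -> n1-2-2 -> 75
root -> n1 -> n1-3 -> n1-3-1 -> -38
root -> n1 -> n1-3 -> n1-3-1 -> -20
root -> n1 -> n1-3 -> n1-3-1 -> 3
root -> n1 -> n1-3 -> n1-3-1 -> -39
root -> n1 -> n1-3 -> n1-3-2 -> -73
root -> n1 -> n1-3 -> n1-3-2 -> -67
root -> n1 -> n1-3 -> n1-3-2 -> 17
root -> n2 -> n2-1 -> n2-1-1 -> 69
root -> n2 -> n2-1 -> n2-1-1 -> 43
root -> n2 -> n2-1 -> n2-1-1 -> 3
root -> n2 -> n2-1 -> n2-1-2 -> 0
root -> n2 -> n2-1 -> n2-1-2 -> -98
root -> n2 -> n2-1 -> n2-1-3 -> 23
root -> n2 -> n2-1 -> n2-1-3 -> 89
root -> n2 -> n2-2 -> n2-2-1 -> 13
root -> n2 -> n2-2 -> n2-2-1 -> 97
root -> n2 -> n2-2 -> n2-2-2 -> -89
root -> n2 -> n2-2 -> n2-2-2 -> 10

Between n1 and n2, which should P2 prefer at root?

n1-1-1 (P1): max(78, 72, -88) = 78
n1-1-2 (P1): max(-61, 44) = 44
n1-1-3 (P1): max(8, 69, 64) = 69
n1-1 (P2): min(78, 44, 69) = 44
n1-2-1 (P1): max(-85, -35) = -35
n1-2-2 (P1): max(60, -59, 75) = 75
n1-2 (P2): min(-35, 75) = -35
n1-3-1 (P1): max(-38, -20, 3, -39) = 3
n1-3-2 (P1): max(-73, -67, 17) = 17
n1-3 (P2): min(3, 17) = 3
n1 (P1): max(44, -35, 3) = 44
n2-1-1 (P1): max(69, 43, 3) = 69
n2-1-2 (P1): max(0, -98) = 0
n2-1-3 (P1): max(23, 89) = 89
n2-1 (P2): min(69, 0, 89) = 0
n2-2-1 (P1): max(13, 97) = 97
n2-2-2 (P1): max(-89, 10) = 10
n2-2 (P2): min(97, 10) = 10
n2 (P1): max(0, 10) = 10
P2 prefers the lower value; n1=44, n2=10. n2 is better since 10 < 44.

n2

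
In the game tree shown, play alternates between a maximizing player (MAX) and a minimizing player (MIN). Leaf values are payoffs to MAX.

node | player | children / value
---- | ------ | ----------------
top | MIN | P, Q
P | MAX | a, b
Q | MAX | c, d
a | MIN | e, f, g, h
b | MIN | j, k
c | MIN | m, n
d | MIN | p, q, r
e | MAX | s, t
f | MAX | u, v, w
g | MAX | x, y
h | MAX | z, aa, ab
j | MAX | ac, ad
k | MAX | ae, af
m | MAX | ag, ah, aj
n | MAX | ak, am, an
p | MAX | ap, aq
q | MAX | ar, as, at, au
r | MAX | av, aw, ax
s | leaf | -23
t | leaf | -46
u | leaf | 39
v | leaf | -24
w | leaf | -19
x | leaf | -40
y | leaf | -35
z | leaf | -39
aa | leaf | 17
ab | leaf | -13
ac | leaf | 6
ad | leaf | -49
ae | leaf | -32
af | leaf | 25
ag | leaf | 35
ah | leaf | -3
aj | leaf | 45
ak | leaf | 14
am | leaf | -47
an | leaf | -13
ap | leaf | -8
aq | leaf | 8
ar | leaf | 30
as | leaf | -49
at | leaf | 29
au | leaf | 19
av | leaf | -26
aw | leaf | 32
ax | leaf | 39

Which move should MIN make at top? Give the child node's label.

e (MAX): max(-23, -46) = -23
f (MAX): max(39, -24, -19) = 39
g (MAX): max(-40, -35) = -35
h (MAX): max(-39, 17, -13) = 17
a (MIN): min(-23, 39, -35, 17) = -35
j (MAX): max(6, -49) = 6
k (MAX): max(-32, 25) = 25
b (MIN): min(6, 25) = 6
P (MAX): max(-35, 6) = 6
m (MAX): max(35, -3, 45) = 45
n (MAX): max(14, -47, -13) = 14
c (MIN): min(45, 14) = 14
p (MAX): max(-8, 8) = 8
q (MAX): max(30, -49, 29, 19) = 30
r (MAX): max(-26, 32, 39) = 39
d (MIN): min(8, 30, 39) = 8
Q (MAX): max(14, 8) = 14
top (MIN): min(6, 14) = 6
MIN at top wants the lowest of {P=6, Q=14}, so chooses P.

P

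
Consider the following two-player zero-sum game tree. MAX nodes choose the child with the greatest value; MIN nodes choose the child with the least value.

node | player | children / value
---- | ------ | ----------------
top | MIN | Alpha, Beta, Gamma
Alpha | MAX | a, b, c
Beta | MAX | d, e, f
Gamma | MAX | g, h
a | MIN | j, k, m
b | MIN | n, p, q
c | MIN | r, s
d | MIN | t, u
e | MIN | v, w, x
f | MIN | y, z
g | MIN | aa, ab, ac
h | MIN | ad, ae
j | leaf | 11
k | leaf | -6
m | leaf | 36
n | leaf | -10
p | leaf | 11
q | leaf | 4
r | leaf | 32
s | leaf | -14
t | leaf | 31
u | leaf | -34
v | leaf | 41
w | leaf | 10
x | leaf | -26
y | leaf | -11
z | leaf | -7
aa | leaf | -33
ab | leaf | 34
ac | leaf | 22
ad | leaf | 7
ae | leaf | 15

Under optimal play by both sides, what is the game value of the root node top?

-11

a (MIN): min(11, -6, 36) = -6
b (MIN): min(-10, 11, 4) = -10
c (MIN): min(32, -14) = -14
Alpha (MAX): max(-6, -10, -14) = -6
d (MIN): min(31, -34) = -34
e (MIN): min(41, 10, -26) = -26
f (MIN): min(-11, -7) = -11
Beta (MAX): max(-34, -26, -11) = -11
g (MIN): min(-33, 34, 22) = -33
h (MIN): min(7, 15) = 7
Gamma (MAX): max(-33, 7) = 7
top (MIN): min(-6, -11, 7) = -11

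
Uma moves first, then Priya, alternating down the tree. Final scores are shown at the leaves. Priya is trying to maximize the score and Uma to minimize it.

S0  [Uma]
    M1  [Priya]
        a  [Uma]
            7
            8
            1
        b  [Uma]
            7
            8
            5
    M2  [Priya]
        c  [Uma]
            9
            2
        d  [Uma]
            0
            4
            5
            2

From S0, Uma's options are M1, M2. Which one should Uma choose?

M2

a (Uma): min(7, 8, 1) = 1
b (Uma): min(7, 8, 5) = 5
M1 (Priya): max(1, 5) = 5
c (Uma): min(9, 2) = 2
d (Uma): min(0, 4, 5, 2) = 0
M2 (Priya): max(2, 0) = 2
S0 (Uma): min(5, 2) = 2
Uma at S0 wants the lowest of {M1=5, M2=2}, so chooses M2.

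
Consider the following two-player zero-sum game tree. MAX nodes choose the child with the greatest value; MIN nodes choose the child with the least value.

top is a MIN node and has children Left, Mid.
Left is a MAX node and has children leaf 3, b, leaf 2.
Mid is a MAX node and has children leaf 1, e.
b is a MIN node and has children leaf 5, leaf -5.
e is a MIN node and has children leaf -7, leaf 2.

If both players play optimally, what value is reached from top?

1

b (MIN): min(5, -5) = -5
Left (MAX): max(3, -5, 2) = 3
e (MIN): min(-7, 2) = -7
Mid (MAX): max(1, -7) = 1
top (MIN): min(3, 1) = 1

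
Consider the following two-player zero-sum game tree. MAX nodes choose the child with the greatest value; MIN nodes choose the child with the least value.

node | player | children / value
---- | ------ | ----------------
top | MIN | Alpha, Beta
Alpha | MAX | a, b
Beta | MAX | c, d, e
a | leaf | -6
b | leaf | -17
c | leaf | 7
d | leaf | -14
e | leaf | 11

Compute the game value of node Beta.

11

Beta (MAX): max(7, -14, 11) = 11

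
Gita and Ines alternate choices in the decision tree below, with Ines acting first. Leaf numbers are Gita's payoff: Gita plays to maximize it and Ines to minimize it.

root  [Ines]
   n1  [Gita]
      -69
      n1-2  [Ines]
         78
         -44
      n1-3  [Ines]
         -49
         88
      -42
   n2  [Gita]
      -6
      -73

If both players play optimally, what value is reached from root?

-42

n1-2 (Ines): min(78, -44) = -44
n1-3 (Ines): min(-49, 88) = -49
n1 (Gita): max(-69, -44, -49, -42) = -42
n2 (Gita): max(-6, -73) = -6
root (Ines): min(-42, -6) = -42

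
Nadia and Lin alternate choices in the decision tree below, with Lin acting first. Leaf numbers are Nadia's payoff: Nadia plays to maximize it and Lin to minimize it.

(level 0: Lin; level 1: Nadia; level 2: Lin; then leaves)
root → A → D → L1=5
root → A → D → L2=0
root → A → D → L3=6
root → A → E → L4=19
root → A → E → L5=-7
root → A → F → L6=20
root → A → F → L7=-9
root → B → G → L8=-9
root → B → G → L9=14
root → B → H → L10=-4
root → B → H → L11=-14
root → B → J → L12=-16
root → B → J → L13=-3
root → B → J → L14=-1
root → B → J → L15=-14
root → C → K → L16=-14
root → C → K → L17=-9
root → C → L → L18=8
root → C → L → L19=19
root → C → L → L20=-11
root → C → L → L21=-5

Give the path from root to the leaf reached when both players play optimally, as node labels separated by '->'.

D (Lin): min(5, 0, 6) = 0
E (Lin): min(19, -7) = -7
F (Lin): min(20, -9) = -9
A (Nadia): max(0, -7, -9) = 0
G (Lin): min(-9, 14) = -9
H (Lin): min(-4, -14) = -14
J (Lin): min(-16, -3, -1, -14) = -16
B (Nadia): max(-9, -14, -16) = -9
K (Lin): min(-14, -9) = -14
L (Lin): min(8, 19, -11, -5) = -11
C (Nadia): max(-14, -11) = -11
root (Lin): min(0, -9, -11) = -11
At root, Lin picks C (lowest: -11).
At C, Nadia picks L (highest: -11).
At L, Lin picks L20 (lowest: -11).
Terminal value -11.

root -> C -> L -> L20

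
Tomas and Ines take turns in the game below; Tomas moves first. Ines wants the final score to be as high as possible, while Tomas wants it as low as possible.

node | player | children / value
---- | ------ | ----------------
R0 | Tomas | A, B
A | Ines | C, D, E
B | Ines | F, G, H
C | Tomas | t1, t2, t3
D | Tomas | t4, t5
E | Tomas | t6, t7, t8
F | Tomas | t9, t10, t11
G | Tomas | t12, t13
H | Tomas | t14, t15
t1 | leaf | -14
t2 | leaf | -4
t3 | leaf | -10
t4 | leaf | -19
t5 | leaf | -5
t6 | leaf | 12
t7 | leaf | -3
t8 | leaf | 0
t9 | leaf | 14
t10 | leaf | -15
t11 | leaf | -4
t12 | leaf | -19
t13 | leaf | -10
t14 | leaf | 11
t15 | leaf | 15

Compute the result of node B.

11

F (Tomas): min(14, -15, -4) = -15
G (Tomas): min(-19, -10) = -19
H (Tomas): min(11, 15) = 11
B (Ines): max(-15, -19, 11) = 11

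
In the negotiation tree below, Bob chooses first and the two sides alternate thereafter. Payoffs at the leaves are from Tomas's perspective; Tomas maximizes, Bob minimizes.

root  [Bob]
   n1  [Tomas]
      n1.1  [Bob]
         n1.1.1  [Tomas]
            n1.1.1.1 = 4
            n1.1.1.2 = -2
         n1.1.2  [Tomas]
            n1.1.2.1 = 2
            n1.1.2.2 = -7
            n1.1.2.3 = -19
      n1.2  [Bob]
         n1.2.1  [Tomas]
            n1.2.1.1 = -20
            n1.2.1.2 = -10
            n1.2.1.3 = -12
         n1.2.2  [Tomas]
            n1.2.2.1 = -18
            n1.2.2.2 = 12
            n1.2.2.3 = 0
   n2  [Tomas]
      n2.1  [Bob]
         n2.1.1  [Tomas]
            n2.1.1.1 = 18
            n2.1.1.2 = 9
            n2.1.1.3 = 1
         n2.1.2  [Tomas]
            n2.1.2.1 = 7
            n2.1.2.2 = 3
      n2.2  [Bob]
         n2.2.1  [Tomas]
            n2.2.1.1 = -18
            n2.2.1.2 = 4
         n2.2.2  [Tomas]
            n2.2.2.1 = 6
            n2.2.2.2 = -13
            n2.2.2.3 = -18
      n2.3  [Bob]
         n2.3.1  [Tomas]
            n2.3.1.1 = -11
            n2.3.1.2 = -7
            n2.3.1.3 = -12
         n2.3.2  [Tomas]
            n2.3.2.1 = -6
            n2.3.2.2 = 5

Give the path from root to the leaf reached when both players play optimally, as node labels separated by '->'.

n1.1.1 (Tomas): max(4, -2) = 4
n1.1.2 (Tomas): max(2, -7, -19) = 2
n1.1 (Bob): min(4, 2) = 2
n1.2.1 (Tomas): max(-20, -10, -12) = -10
n1.2.2 (Tomas): max(-18, 12, 0) = 12
n1.2 (Bob): min(-10, 12) = -10
n1 (Tomas): max(2, -10) = 2
n2.1.1 (Tomas): max(18, 9, 1) = 18
n2.1.2 (Tomas): max(7, 3) = 7
n2.1 (Bob): min(18, 7) = 7
n2.2.1 (Tomas): max(-18, 4) = 4
n2.2.2 (Tomas): max(6, -13, -18) = 6
n2.2 (Bob): min(4, 6) = 4
n2.3.1 (Tomas): max(-11, -7, -12) = -7
n2.3.2 (Tomas): max(-6, 5) = 5
n2.3 (Bob): min(-7, 5) = -7
n2 (Tomas): max(7, 4, -7) = 7
root (Bob): min(2, 7) = 2
At root, Bob picks n1 (lowest: 2).
At n1, Tomas picks n1.1 (highest: 2).
At n1.1, Bob picks n1.1.2 (lowest: 2).
At n1.1.2, Tomas picks n1.1.2.1 (highest: 2).
Terminal value 2.

root -> n1 -> n1.1 -> n1.1.2 -> n1.1.2.1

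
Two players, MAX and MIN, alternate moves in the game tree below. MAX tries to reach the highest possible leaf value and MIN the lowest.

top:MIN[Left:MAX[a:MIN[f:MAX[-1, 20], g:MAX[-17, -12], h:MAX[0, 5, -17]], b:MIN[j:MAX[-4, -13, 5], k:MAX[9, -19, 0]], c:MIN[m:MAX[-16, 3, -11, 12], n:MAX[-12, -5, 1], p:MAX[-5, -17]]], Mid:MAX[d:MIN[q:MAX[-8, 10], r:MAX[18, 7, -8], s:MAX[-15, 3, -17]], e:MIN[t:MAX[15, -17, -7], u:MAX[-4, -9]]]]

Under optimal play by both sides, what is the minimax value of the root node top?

f (MAX): max(-1, 20) = 20
g (MAX): max(-17, -12) = -12
h (MAX): max(0, 5, -17) = 5
a (MIN): min(20, -12, 5) = -12
j (MAX): max(-4, -13, 5) = 5
k (MAX): max(9, -19, 0) = 9
b (MIN): min(5, 9) = 5
m (MAX): max(-16, 3, -11, 12) = 12
n (MAX): max(-12, -5, 1) = 1
p (MAX): max(-5, -17) = -5
c (MIN): min(12, 1, -5) = -5
Left (MAX): max(-12, 5, -5) = 5
q (MAX): max(-8, 10) = 10
r (MAX): max(18, 7, -8) = 18
s (MAX): max(-15, 3, -17) = 3
d (MIN): min(10, 18, 3) = 3
t (MAX): max(15, -17, -7) = 15
u (MAX): max(-4, -9) = -4
e (MIN): min(15, -4) = -4
Mid (MAX): max(3, -4) = 3
top (MIN): min(5, 3) = 3

3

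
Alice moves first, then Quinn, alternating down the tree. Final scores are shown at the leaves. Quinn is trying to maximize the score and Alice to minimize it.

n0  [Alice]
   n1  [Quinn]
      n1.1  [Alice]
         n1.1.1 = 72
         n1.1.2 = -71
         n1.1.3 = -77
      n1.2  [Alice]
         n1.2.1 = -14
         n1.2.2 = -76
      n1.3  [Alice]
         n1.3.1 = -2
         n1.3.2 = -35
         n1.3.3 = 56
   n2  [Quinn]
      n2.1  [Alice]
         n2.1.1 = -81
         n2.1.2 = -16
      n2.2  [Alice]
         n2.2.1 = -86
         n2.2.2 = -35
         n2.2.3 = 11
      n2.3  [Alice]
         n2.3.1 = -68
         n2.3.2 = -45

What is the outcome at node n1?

-35

n1.1 (Alice): min(72, -71, -77) = -77
n1.2 (Alice): min(-14, -76) = -76
n1.3 (Alice): min(-2, -35, 56) = -35
n1 (Quinn): max(-77, -76, -35) = -35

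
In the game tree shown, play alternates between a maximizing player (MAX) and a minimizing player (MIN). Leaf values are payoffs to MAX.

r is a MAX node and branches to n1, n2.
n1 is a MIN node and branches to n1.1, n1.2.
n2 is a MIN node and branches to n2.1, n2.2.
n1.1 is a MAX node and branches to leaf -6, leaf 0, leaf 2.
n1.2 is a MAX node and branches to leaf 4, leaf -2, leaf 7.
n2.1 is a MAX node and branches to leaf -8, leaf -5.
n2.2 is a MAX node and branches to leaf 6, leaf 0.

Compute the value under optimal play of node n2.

n2.1 (MAX): max(-8, -5) = -5
n2.2 (MAX): max(6, 0) = 6
n2 (MIN): min(-5, 6) = -5

-5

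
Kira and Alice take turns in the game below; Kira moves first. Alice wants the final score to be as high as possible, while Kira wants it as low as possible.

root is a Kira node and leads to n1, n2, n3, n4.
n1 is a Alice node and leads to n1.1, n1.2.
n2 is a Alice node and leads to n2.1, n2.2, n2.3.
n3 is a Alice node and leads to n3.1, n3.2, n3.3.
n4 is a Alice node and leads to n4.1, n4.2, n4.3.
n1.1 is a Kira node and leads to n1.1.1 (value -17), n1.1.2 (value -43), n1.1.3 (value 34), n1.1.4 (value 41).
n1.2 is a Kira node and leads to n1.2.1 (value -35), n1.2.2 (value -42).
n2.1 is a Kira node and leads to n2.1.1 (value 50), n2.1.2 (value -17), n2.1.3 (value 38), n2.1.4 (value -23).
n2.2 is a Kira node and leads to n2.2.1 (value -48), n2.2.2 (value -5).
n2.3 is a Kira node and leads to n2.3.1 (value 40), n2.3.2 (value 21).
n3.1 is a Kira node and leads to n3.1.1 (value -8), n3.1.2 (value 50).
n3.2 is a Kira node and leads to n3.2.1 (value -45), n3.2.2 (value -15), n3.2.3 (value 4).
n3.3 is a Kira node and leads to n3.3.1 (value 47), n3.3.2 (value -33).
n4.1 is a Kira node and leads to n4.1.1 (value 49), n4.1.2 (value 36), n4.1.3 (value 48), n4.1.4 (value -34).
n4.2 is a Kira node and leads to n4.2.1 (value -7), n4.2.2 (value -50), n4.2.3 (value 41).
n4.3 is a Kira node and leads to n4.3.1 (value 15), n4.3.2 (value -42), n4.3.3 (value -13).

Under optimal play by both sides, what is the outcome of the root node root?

-42

n1.1 (Kira): min(-17, -43, 34, 41) = -43
n1.2 (Kira): min(-35, -42) = -42
n1 (Alice): max(-43, -42) = -42
n2.1 (Kira): min(50, -17, 38, -23) = -23
n2.2 (Kira): min(-48, -5) = -48
n2.3 (Kira): min(40, 21) = 21
n2 (Alice): max(-23, -48, 21) = 21
n3.1 (Kira): min(-8, 50) = -8
n3.2 (Kira): min(-45, -15, 4) = -45
n3.3 (Kira): min(47, -33) = -33
n3 (Alice): max(-8, -45, -33) = -8
n4.1 (Kira): min(49, 36, 48, -34) = -34
n4.2 (Kira): min(-7, -50, 41) = -50
n4.3 (Kira): min(15, -42, -13) = -42
n4 (Alice): max(-34, -50, -42) = -34
root (Kira): min(-42, 21, -8, -34) = -42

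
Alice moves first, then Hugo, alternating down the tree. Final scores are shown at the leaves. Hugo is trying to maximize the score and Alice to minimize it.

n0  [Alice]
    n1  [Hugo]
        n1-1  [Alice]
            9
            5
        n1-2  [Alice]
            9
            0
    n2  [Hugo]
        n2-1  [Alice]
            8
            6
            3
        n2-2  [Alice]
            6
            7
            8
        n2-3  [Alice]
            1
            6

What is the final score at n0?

n1-1 (Alice): min(9, 5) = 5
n1-2 (Alice): min(9, 0) = 0
n1 (Hugo): max(5, 0) = 5
n2-1 (Alice): min(8, 6, 3) = 3
n2-2 (Alice): min(6, 7, 8) = 6
n2-3 (Alice): min(1, 6) = 1
n2 (Hugo): max(3, 6, 1) = 6
n0 (Alice): min(5, 6) = 5

5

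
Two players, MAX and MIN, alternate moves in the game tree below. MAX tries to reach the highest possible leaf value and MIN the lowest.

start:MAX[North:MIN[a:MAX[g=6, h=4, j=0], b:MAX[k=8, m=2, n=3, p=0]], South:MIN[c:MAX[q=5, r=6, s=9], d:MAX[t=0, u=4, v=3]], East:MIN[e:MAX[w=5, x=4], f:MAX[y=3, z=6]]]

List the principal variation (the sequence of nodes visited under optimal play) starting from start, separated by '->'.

start -> North -> a -> g

a (MAX): max(6, 4, 0) = 6
b (MAX): max(8, 2, 3, 0) = 8
North (MIN): min(6, 8) = 6
c (MAX): max(5, 6, 9) = 9
d (MAX): max(0, 4, 3) = 4
South (MIN): min(9, 4) = 4
e (MAX): max(5, 4) = 5
f (MAX): max(3, 6) = 6
East (MIN): min(5, 6) = 5
start (MAX): max(6, 4, 5) = 6
At start, MAX picks North (highest: 6).
At North, MIN picks a (lowest: 6).
At a, MAX picks g (highest: 6).
Terminal value 6.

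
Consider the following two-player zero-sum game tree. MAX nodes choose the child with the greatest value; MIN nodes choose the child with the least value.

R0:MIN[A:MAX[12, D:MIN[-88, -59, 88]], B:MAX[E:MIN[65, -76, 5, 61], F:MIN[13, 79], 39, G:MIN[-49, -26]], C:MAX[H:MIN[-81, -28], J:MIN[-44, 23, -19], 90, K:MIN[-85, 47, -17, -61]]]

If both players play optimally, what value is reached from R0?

D (MIN): min(-88, -59, 88) = -88
A (MAX): max(12, -88) = 12
E (MIN): min(65, -76, 5, 61) = -76
F (MIN): min(13, 79) = 13
G (MIN): min(-49, -26) = -49
B (MAX): max(-76, 13, 39, -49) = 39
H (MIN): min(-81, -28) = -81
J (MIN): min(-44, 23, -19) = -44
K (MIN): min(-85, 47, -17, -61) = -85
C (MAX): max(-81, -44, 90, -85) = 90
R0 (MIN): min(12, 39, 90) = 12

12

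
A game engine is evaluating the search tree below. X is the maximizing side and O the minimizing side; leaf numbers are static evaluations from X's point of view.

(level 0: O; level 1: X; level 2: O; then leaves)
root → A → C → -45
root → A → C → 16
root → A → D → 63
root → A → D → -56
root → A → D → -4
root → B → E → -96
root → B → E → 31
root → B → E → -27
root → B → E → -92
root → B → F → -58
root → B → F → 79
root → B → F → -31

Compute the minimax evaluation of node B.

-58

E (O): min(-96, 31, -27, -92) = -96
F (O): min(-58, 79, -31) = -58
B (X): max(-96, -58) = -58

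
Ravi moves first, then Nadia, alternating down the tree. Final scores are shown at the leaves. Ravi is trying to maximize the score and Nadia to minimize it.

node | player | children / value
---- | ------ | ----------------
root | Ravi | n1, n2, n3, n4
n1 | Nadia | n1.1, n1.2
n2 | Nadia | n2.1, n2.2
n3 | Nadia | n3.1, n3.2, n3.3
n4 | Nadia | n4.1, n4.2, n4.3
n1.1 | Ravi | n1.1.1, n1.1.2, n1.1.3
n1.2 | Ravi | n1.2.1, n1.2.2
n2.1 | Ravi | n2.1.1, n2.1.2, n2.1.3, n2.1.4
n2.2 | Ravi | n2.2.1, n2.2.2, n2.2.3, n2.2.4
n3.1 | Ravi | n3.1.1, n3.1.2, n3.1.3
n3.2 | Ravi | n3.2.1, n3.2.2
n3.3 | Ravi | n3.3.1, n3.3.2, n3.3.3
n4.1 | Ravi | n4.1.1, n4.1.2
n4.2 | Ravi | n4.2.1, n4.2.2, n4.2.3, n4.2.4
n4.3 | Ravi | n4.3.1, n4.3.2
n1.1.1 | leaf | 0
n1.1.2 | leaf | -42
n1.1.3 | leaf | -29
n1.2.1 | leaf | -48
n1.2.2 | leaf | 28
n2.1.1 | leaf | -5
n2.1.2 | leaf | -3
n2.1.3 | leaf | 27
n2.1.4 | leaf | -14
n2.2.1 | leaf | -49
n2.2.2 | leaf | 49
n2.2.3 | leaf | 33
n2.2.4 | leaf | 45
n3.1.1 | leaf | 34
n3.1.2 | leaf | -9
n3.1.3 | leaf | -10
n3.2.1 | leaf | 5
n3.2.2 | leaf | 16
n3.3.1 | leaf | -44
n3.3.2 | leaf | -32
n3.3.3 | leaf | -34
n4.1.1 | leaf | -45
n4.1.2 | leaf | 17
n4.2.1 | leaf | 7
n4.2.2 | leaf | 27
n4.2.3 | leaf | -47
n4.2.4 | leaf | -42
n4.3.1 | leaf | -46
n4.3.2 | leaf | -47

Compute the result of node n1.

n1.1 (Ravi): max(0, -42, -29) = 0
n1.2 (Ravi): max(-48, 28) = 28
n1 (Nadia): min(0, 28) = 0

0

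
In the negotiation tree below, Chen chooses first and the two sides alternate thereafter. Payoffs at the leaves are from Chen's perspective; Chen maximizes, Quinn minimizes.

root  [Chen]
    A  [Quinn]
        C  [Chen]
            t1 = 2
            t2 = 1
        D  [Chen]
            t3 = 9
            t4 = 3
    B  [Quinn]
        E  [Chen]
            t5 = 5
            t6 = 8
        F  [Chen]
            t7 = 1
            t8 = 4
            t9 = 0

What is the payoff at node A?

C (Chen): max(2, 1) = 2
D (Chen): max(9, 3) = 9
A (Quinn): min(2, 9) = 2

2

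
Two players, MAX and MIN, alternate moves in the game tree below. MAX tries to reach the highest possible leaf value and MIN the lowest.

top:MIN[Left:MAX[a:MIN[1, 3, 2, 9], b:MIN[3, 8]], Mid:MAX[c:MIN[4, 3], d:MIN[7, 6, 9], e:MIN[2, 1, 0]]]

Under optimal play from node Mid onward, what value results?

6

c (MIN): min(4, 3) = 3
d (MIN): min(7, 6, 9) = 6
e (MIN): min(2, 1, 0) = 0
Mid (MAX): max(3, 6, 0) = 6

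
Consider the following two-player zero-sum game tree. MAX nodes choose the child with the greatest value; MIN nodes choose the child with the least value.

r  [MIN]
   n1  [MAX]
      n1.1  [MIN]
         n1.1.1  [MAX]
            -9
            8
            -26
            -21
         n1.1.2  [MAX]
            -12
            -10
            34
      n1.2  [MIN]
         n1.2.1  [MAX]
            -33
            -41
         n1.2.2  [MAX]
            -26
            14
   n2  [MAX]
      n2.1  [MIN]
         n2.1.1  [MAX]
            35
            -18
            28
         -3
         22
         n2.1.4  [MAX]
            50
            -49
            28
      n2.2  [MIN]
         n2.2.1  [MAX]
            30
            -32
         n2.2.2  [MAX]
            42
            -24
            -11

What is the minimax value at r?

8

n1.1.1 (MAX): max(-9, 8, -26, -21) = 8
n1.1.2 (MAX): max(-12, -10, 34) = 34
n1.1 (MIN): min(8, 34) = 8
n1.2.1 (MAX): max(-33, -41) = -33
n1.2.2 (MAX): max(-26, 14) = 14
n1.2 (MIN): min(-33, 14) = -33
n1 (MAX): max(8, -33) = 8
n2.1.1 (MAX): max(35, -18, 28) = 35
n2.1.4 (MAX): max(50, -49, 28) = 50
n2.1 (MIN): min(35, -3, 22, 50) = -3
n2.2.1 (MAX): max(30, -32) = 30
n2.2.2 (MAX): max(42, -24, -11) = 42
n2.2 (MIN): min(30, 42) = 30
n2 (MAX): max(-3, 30) = 30
r (MIN): min(8, 30) = 8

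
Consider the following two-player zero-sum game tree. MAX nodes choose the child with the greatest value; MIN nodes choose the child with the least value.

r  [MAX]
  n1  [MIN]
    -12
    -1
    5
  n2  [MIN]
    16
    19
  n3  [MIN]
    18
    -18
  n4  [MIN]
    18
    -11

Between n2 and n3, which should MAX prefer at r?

n2 (MIN): min(16, 19) = 16
n3 (MIN): min(18, -18) = -18
MAX prefers the higher value; n2=16, n3=-18. n2 is better since 16 > -18.

n2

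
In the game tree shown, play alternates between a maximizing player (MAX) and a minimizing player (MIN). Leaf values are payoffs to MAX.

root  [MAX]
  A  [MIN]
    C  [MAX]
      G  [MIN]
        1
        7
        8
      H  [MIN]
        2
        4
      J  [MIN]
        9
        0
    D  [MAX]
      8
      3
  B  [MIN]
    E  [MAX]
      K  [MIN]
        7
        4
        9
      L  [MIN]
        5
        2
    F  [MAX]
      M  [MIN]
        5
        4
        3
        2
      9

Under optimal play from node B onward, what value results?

K (MIN): min(7, 4, 9) = 4
L (MIN): min(5, 2) = 2
E (MAX): max(4, 2) = 4
M (MIN): min(5, 4, 3, 2) = 2
F (MAX): max(2, 9) = 9
B (MIN): min(4, 9) = 4

4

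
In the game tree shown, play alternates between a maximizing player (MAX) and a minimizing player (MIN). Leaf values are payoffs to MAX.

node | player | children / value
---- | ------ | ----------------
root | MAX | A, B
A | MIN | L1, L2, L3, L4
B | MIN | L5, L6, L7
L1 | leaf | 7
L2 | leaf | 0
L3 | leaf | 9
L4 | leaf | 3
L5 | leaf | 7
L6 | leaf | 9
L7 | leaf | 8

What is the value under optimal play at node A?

0

A (MIN): min(7, 0, 9, 3) = 0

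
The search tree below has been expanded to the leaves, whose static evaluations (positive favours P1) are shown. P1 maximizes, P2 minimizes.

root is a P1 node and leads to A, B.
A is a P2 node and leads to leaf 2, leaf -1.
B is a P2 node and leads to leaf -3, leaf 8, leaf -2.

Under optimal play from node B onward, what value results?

-3

B (P2): min(-3, 8, -2) = -3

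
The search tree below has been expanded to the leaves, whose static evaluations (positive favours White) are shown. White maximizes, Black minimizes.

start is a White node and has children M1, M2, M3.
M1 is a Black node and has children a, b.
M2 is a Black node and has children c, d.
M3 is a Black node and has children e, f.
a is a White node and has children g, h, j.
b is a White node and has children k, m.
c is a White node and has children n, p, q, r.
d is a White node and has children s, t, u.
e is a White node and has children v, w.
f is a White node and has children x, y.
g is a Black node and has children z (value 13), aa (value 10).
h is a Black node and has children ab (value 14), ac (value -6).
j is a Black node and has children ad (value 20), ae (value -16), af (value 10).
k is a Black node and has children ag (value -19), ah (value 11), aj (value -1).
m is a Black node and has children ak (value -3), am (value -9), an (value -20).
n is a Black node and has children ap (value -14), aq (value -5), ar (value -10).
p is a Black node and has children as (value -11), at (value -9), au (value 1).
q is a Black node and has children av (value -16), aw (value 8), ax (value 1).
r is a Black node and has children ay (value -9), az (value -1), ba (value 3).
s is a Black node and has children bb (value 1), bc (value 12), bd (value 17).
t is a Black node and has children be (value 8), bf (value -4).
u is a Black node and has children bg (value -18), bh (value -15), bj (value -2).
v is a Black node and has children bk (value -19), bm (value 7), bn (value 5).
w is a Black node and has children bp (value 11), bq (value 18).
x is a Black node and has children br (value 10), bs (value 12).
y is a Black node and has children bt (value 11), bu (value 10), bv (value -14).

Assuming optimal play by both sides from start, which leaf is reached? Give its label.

g (Black): min(13, 10) = 10
h (Black): min(14, -6) = -6
j (Black): min(20, -16, 10) = -16
a (White): max(10, -6, -16) = 10
k (Black): min(-19, 11, -1) = -19
m (Black): min(-3, -9, -20) = -20
b (White): max(-19, -20) = -19
M1 (Black): min(10, -19) = -19
n (Black): min(-14, -5, -10) = -14
p (Black): min(-11, -9, 1) = -11
q (Black): min(-16, 8, 1) = -16
r (Black): min(-9, -1, 3) = -9
c (White): max(-14, -11, -16, -9) = -9
s (Black): min(1, 12, 17) = 1
t (Black): min(8, -4) = -4
u (Black): min(-18, -15, -2) = -18
d (White): max(1, -4, -18) = 1
M2 (Black): min(-9, 1) = -9
v (Black): min(-19, 7, 5) = -19
w (Black): min(11, 18) = 11
e (White): max(-19, 11) = 11
x (Black): min(10, 12) = 10
y (Black): min(11, 10, -14) = -14
f (White): max(10, -14) = 10
M3 (Black): min(11, 10) = 10
start (White): max(-19, -9, 10) = 10
At start, White picks M3 (highest: 10).
At M3, Black picks f (lowest: 10).
At f, White picks x (highest: 10).
At x, Black picks br (lowest: 10).
Terminal value 10.

br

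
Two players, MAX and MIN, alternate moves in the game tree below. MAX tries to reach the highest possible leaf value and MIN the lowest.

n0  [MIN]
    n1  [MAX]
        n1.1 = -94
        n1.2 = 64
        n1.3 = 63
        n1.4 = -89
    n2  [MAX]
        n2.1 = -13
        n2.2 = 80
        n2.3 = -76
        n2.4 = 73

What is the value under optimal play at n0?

64

n1 (MAX): max(-94, 64, 63, -89) = 64
n2 (MAX): max(-13, 80, -76, 73) = 80
n0 (MIN): min(64, 80) = 64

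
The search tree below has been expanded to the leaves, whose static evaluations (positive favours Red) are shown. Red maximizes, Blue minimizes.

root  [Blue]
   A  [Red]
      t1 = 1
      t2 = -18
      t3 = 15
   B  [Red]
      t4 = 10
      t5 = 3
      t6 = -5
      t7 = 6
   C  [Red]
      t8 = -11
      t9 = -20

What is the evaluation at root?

A (Red): max(1, -18, 15) = 15
B (Red): max(10, 3, -5, 6) = 10
C (Red): max(-11, -20) = -11
root (Blue): min(15, 10, -11) = -11

-11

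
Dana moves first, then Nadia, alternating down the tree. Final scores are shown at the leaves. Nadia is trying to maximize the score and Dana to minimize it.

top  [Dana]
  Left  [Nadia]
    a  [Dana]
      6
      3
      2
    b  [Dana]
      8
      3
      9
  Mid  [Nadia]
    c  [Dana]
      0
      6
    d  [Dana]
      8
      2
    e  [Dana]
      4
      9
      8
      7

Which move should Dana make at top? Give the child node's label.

Left

a (Dana): min(6, 3, 2) = 2
b (Dana): min(8, 3, 9) = 3
Left (Nadia): max(2, 3) = 3
c (Dana): min(0, 6) = 0
d (Dana): min(8, 2) = 2
e (Dana): min(4, 9, 8, 7) = 4
Mid (Nadia): max(0, 2, 4) = 4
top (Dana): min(3, 4) = 3
Dana at top wants the lowest of {Left=3, Mid=4}, so chooses Left.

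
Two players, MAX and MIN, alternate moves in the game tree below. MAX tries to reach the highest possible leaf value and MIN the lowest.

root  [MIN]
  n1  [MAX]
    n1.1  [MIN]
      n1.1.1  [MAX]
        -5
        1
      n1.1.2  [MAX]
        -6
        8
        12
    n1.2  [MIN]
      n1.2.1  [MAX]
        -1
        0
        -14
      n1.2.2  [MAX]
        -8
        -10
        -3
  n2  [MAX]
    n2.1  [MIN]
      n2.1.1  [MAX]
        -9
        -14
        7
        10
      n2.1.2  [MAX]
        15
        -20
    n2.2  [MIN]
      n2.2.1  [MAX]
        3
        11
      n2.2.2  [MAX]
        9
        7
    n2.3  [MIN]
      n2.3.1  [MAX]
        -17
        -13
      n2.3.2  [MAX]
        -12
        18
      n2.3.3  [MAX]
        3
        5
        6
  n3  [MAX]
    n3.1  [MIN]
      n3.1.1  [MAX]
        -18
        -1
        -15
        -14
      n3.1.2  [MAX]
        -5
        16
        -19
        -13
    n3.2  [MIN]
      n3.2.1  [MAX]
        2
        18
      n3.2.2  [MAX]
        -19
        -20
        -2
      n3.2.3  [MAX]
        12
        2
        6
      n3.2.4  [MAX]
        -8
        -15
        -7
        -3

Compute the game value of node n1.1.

n1.1.1 (MAX): max(-5, 1) = 1
n1.1.2 (MAX): max(-6, 8, 12) = 12
n1.1 (MIN): min(1, 12) = 1

1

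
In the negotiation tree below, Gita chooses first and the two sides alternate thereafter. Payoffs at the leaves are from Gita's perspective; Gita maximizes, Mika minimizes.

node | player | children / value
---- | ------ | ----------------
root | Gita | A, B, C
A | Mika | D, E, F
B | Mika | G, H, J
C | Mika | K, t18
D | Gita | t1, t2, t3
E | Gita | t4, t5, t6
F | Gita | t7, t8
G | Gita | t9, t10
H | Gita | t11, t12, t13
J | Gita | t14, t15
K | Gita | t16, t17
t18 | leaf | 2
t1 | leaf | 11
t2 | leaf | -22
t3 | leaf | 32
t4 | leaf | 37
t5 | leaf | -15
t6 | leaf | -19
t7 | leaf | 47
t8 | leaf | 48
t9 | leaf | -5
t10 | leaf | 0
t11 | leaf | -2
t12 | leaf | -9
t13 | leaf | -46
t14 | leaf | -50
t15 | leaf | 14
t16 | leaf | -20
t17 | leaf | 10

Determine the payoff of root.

32

D (Gita): max(11, -22, 32) = 32
E (Gita): max(37, -15, -19) = 37
F (Gita): max(47, 48) = 48
A (Mika): min(32, 37, 48) = 32
G (Gita): max(-5, 0) = 0
H (Gita): max(-2, -9, -46) = -2
J (Gita): max(-50, 14) = 14
B (Mika): min(0, -2, 14) = -2
K (Gita): max(-20, 10) = 10
C (Mika): min(10, 2) = 2
root (Gita): max(32, -2, 2) = 32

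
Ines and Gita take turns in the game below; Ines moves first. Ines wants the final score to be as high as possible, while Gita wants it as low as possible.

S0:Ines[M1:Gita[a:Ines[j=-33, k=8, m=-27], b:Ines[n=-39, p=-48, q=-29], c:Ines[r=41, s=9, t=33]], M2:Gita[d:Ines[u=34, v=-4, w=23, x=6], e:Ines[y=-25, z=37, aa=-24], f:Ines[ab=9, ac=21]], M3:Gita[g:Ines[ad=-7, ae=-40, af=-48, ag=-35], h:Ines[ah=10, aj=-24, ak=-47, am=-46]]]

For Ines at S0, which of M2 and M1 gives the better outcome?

d (Ines): max(34, -4, 23, 6) = 34
e (Ines): max(-25, 37, -24) = 37
f (Ines): max(9, 21) = 21
M2 (Gita): min(34, 37, 21) = 21
a (Ines): max(-33, 8, -27) = 8
b (Ines): max(-39, -48, -29) = -29
c (Ines): max(41, 9, 33) = 41
M1 (Gita): min(8, -29, 41) = -29
Ines prefers the higher value; M2=21, M1=-29. M2 is better since 21 > -29.

M2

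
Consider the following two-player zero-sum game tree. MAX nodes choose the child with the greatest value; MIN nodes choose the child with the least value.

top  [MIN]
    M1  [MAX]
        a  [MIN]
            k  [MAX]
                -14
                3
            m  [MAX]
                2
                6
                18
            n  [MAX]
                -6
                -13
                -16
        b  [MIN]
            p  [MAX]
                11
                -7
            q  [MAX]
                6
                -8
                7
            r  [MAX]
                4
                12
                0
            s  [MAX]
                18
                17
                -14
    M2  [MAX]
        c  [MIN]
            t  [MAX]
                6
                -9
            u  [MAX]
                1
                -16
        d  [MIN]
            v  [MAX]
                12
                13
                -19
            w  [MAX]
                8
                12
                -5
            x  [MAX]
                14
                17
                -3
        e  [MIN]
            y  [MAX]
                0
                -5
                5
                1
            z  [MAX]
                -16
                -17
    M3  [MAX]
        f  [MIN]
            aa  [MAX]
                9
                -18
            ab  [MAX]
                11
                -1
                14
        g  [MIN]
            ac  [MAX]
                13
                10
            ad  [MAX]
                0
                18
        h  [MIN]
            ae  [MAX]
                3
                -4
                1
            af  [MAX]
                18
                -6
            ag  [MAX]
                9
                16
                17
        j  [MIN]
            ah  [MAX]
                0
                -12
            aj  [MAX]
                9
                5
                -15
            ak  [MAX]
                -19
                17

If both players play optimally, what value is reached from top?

k (MAX): max(-14, 3) = 3
m (MAX): max(2, 6, 18) = 18
n (MAX): max(-6, -13, -16) = -6
a (MIN): min(3, 18, -6) = -6
p (MAX): max(11, -7) = 11
q (MAX): max(6, -8, 7) = 7
r (MAX): max(4, 12, 0) = 12
s (MAX): max(18, 17, -14) = 18
b (MIN): min(11, 7, 12, 18) = 7
M1 (MAX): max(-6, 7) = 7
t (MAX): max(6, -9) = 6
u (MAX): max(1, -16) = 1
c (MIN): min(6, 1) = 1
v (MAX): max(12, 13, -19) = 13
w (MAX): max(8, 12, -5) = 12
x (MAX): max(14, 17, -3) = 17
d (MIN): min(13, 12, 17) = 12
y (MAX): max(0, -5, 5, 1) = 5
z (MAX): max(-16, -17) = -16
e (MIN): min(5, -16) = -16
M2 (MAX): max(1, 12, -16) = 12
aa (MAX): max(9, -18) = 9
ab (MAX): max(11, -1, 14) = 14
f (MIN): min(9, 14) = 9
ac (MAX): max(13, 10) = 13
ad (MAX): max(0, 18) = 18
g (MIN): min(13, 18) = 13
ae (MAX): max(3, -4, 1) = 3
af (MAX): max(18, -6) = 18
ag (MAX): max(9, 16, 17) = 17
h (MIN): min(3, 18, 17) = 3
ah (MAX): max(0, -12) = 0
aj (MAX): max(9, 5, -15) = 9
ak (MAX): max(-19, 17) = 17
j (MIN): min(0, 9, 17) = 0
M3 (MAX): max(9, 13, 3, 0) = 13
top (MIN): min(7, 12, 13) = 7

7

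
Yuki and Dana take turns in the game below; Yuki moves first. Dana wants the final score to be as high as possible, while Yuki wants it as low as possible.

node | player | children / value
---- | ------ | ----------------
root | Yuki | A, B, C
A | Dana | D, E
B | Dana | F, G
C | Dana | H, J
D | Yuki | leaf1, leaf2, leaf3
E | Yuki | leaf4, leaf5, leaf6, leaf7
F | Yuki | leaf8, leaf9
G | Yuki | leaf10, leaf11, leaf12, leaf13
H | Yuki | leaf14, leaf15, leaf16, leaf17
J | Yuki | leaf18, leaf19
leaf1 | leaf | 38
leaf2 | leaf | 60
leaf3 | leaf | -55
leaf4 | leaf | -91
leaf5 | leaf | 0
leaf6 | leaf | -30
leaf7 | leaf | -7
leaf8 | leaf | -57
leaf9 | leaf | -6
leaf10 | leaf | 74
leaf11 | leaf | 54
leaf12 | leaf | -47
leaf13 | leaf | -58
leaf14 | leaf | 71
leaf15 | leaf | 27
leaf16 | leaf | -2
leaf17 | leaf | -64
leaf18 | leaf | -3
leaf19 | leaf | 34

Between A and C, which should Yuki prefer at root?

A

D (Yuki): min(38, 60, -55) = -55
E (Yuki): min(-91, 0, -30, -7) = -91
A (Dana): max(-55, -91) = -55
H (Yuki): min(71, 27, -2, -64) = -64
J (Yuki): min(-3, 34) = -3
C (Dana): max(-64, -3) = -3
Yuki prefers the lower value; A=-55, C=-3. A is better since -55 < -3.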